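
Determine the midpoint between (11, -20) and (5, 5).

M = ((x₁ + x₂)/2, (y₁ + y₂)/2)
= ((11 + 5)/2, (-20 + 5)/2)
= (16/2, -15/2) = (8, -15/2)

(8, -15/2)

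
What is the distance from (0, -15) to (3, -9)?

The horizontal distance is |3 - 0| = 3 and the vertical distance is |-9 - -15| = 6.
By the Pythagorean theorem, d = sqrt(3^2 + 6^2) = sqrt(45) = 3*sqrt(5).

3*sqrt(5)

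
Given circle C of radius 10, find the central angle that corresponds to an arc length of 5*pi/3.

θ = 360 × 5*pi/3 / (2π × 10) = 30° (rearranging arc length formula).

30°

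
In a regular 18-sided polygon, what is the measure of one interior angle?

Each interior angle of a regular n-gon is (n - 2) * 180 / n.
For n = 18: (18 - 2) * 180 / 18 = 2880/18 = 160 degrees.

160 degrees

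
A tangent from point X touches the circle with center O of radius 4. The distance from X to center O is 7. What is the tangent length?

tangent = √(d² - r²) = √(7² - 4²) = √(49 - 16) = √33 = sqrt(33)

sqrt(33)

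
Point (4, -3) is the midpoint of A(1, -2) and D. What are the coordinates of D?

Using the midpoint formula: M = ((x1 + x2)/2, (y1 + y2)/2)
We know M = (4, -3) and A = (1, -2)
For x: 4 = (1 + x2)/2, so x2 = 2*4 - 1 = 7
For y: -3 = (-2 + y2)/2, so y2 = 2*-3 - -2 = -4
D = (7, -4)

(7, -4)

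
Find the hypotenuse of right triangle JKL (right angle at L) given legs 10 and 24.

In a right triangle, the square of the hypotenuse equals the sum of the squares of the two legs.
The legs are 10 and 24, so the hypotenuse = sqrt(100 + 576) = sqrt(676) = 26.

26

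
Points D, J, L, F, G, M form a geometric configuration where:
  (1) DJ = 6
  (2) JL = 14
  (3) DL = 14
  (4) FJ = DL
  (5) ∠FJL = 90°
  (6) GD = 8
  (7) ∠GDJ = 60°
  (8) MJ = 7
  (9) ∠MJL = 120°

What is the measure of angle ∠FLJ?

From the given relations: FJ = DL = 14.
Step 1: By the law of cosines on triangle LJF: LF² = 14² + 14² − 2·14·14·cos(90°) = 392, so LF = 14·√2.
Step 2: By the inverse law of cosines on triangle FLJ: cos(∠FLJ) = ((14·√2)² + 14² − 14²) / (2·14·√2·14) = 392/554.37 = 0.7071, so ∠FLJ = 45°.

Therefore, the measure of angle ∠FLJ = 45°.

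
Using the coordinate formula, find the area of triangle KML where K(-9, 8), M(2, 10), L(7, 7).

Using the Shoelace formula for a triangle:
Area = (1/2)|x0(y1 - y2) + x1(y2 - y0) + x2(y0 - y1)|
Area = (1/2)|-9(10 - 7) + 2(7 - 8) + 7(8 - 10)|
Area = (1/2)|-27 + -2 + -14|
Area = (1/2)|-43|
Area = (1/2)(43)
Area = 43/2

43/2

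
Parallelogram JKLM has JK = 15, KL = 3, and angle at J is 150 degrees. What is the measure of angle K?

Consecutive angles are supplementary: angle K = 180 - 150 = 30 degrees.

30 degrees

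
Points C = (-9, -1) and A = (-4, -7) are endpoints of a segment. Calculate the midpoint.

M = ((x₁ + x₂)/2, (y₁ + y₂)/2)
= ((-9 + -4)/2, (-1 + -7)/2)
= (-13/2, -8/2) = (-13/2, -4)

(-13/2, -4)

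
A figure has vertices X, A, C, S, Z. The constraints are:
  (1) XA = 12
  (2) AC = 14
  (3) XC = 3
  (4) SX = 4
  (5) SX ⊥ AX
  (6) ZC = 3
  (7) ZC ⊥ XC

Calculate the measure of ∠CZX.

Step 1: By the law of cosines on triangle ZCX: ZX² = 3² + 3² − 2·3·3·cos(90°) = 18, so ZX = 3·√2.
Step 2: By the inverse law of cosines on triangle CZX: cos(∠CZX) = (3² + (3·√2)² − 3²) / (2·3·3·√2) = 18/25.46 = 0.7071, so ∠CZX = 45°.

Therefore, the measure of angle ∠CZX = 45°.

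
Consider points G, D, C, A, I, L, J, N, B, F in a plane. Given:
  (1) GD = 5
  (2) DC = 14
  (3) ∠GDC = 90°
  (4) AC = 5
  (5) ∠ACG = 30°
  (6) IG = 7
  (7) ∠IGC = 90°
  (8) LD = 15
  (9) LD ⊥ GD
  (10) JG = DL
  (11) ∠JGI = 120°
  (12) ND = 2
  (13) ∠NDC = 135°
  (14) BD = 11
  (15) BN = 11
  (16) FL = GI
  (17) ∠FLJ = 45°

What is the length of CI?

Step 1: By the law of cosines on triangle CDG: CG² = 14² + 5² − 2·14·5·cos(90°) = 221, so CG ≈ 14.87.
Step 2: By the law of cosines on triangle CGI: CI² = 14.87² + 7² − 2·14.87·7·cos(90°) = 270, so CI = 3·√30.

Therefore, the length of CI = 3·√30.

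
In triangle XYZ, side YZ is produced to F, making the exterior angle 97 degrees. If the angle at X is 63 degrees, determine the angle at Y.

By the exterior angle theorem: exterior angle = sum of remote interior angles.
97 = 63 + angle Y
angle Y = 97 - 63 = 34 degrees

34 degrees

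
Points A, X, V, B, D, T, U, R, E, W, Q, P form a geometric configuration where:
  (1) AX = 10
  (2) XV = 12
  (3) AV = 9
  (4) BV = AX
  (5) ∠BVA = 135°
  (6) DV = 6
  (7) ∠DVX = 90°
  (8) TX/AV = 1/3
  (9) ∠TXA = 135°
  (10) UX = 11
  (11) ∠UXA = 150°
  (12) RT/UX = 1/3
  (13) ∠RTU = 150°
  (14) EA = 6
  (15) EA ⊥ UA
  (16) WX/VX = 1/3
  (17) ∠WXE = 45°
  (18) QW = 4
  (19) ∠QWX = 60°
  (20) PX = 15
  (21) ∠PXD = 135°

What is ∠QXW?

From the given relations: WX = 1/3·VX = 1/3·12 = 4.
Step 1: By the law of cosines on triangle XWQ: XQ² = 4² + 4² − 2·4·4·cos(60°) = 16, so XQ = 4.
Step 2: By the inverse law of cosines on triangle QXW: cos(∠QXW) = (4² + 4² − 4²) / (2·4·4) = 16/32 = 0.5, so ∠QXW = 60°.

Therefore, the measure of angle ∠QXW = 60°.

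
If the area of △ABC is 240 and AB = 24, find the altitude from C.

height = 2 * 240 / 24 = 20

20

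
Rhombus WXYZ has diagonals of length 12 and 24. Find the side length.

The diagonals of a rhombus bisect each other at right angles.
Half-diagonals: 12/2 = 6 and 24/2 = 12
side = sqrt(6^2 + 12^2)
side = sqrt(36 + 144)
side = sqrt(180) = 6*sqrt(5)

6*sqrt(5)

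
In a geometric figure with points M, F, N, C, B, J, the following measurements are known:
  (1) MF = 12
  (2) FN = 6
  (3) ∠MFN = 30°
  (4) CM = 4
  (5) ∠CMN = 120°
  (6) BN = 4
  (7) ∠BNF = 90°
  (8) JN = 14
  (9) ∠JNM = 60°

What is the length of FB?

Step 1: By the law of cosines on triangle FNB: FB² = 6² + 4² − 2·6·4·cos(90°) = 52, so FB = 2·√13.

Therefore, the length of FB = 2·√13.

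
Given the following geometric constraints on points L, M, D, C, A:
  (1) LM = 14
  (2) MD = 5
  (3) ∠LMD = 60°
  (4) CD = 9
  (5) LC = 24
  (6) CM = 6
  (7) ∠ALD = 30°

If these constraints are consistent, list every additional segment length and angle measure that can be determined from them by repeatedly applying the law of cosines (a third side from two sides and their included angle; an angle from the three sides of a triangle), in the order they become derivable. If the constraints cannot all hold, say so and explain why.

These constraints are not satisfiable: by the triangle inequality in triangle MLC, (1) LM = 14 and (6) CM = 6 force LC ≤ 14 + 6 = 20, but (5) says LC = 24. No planar figure meets all of them, so nothing further can be derived.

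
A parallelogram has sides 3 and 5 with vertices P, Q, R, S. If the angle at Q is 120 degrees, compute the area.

Area = a * b * sin(theta)
Area = 3 * 5 * sin(120 degrees)
Area = 15 * sqrt(3)/2
Area = 15*sqrt(3)/2

15*sqrt(3)/2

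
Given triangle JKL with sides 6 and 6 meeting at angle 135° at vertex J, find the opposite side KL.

Law of cosines: KL^2 = 6^2 + 6^2 - 2(6)(6)cos(135°) = 36*sqrt(2) + 72, so KL = 6*sqrt(sqrt(2) + 2).

6*sqrt(sqrt(2) + 2)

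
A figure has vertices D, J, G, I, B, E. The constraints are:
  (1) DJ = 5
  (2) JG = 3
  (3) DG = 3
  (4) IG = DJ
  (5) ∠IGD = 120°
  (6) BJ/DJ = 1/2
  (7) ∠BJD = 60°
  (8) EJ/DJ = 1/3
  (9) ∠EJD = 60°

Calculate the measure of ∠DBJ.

From the given relations: BJ = 1/2·DJ = 1/2·5 ≈ 2.5.
Step 1: By the law of cosines on triangle BJD: BD² = 2.5² + 5² − 2·2.5·5·cos(60°) = 18.75, so BD = 5/2·√3.
Step 2: By the inverse law of cosines on triangle DBJ: cos(∠DBJ) = ((5/2·√3)² + 2.5² − 5²) / (2·5/2·√3·2.5) = 0/21.65 = 0, so ∠DBJ = 90°.

Therefore, the measure of angle ∠DBJ = 90°.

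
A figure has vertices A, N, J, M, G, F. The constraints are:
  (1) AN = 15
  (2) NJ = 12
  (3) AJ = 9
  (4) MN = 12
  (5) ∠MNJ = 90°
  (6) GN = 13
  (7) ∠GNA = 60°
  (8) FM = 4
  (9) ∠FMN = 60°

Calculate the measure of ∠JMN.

Step 1: By the law of cosines on triangle MNJ: MJ² = 12² + 12² − 2·12·12·cos(90°) = 288, so MJ = 12·√2.
Step 2: By the inverse law of cosines on triangle JMN: cos(∠JMN) = ((12·√2)² + 12² − 12²) / (2·12·√2·12) = 288/407.29 = 0.7071, so ∠JMN = 45°.

Therefore, the measure of angle ∠JMN = 45°.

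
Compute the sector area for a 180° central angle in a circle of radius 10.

The full circle has area πr² = π(10)² = 100*pi.
The sector covers 180° out of 360°, a fraction of 1/2.
Sector area = 100*pi × 1/2 = 50*pi.

50*pi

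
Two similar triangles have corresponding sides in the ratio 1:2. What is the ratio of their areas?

Area scales with the square of linear dimensions. If every length is multiplied by 1/2, then the area is multiplied by (1/2)^2 = 1/4.
The area ratio is 1:4.

1:4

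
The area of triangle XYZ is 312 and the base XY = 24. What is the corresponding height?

height = 2 * 312 / 24 = 26

26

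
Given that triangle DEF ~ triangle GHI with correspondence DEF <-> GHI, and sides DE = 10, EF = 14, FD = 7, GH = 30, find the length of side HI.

k = 30/10 = 3. HI = 3 * 14 = 42.

42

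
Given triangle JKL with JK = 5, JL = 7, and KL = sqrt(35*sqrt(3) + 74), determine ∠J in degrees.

cos(J) = (5² + 7² - (sqrt(35*sqrt(3) + 74))²) / (2 × 5 × 7) = -sqrt(3)/2, so J = arccos(-sqrt(3)/2) = 150°.

150°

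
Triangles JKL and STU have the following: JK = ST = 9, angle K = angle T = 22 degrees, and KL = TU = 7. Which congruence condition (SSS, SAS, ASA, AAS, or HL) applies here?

Consider the given information: JK = ST = 9, angle K = angle T = 22 degrees, and KL = TU = 7
This is not SSS or ASA: SSS requires all three pairs of sides, but we don't have that. ASA requires two angles and the side between them.
The correct criterion is SAS. Two pairs of corresponding sides and the included angle are equal (Side-Angle-Side).

SAS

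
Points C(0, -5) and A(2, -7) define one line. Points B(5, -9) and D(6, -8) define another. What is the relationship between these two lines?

Slope of line 1: m1 = (-7 - -5)/(2 - 0) = -2/2 = -1
Slope of line 2: m2 = (-8 - -9)/(6 - 5) = 1/1 = 1
m1 * m2 = (-1) * (1) = -1 = -1, so the lines are perpendicular.

Perpendicular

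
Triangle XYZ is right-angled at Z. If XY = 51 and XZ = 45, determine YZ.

By the Pythagorean theorem: YZ^2 = XY^2 - XZ^2
YZ^2 = 51^2 - 45^2 = 2601 - 2025 = 576
YZ = sqrt(576) = 24

24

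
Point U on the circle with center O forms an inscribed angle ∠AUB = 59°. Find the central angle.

The inscribed angle theorem states that a central angle is always twice any inscribed angle that subtends the same arc.
Since the inscribed angle is 59°, the central angle = 2 × 59° = 118°.

118°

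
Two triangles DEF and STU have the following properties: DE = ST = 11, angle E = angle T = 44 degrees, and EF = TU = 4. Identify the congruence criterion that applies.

The given information provides:
DE = ST = 11, angle E = angle T = 44 degrees, and EF = TU = 4
This matches the SAS congruence theorem.
Two pairs of corresponding sides and the included angle are equal (Side-Angle-Side).

SAS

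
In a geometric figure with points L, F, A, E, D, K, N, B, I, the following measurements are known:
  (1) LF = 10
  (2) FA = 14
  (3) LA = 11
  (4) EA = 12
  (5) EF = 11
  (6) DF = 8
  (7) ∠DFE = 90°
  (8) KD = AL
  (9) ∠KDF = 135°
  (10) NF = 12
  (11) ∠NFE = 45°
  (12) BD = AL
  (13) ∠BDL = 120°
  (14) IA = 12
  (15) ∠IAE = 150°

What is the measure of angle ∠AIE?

Step 1: By the law of cosines on triangle IAE: IE² = 12² + 12² − 2·12·12·cos(150°) = 537.42, so IE ≈ 23.18.
Step 2: By the inverse law of cosines on triangle AIE: cos(∠AIE) = (12² + 23.18² − 12²) / (2·12·23.18) = 537.42/556.37 = 0.9659, so ∠AIE = 15°.

Therefore, the measure of angle ∠AIE = 15°.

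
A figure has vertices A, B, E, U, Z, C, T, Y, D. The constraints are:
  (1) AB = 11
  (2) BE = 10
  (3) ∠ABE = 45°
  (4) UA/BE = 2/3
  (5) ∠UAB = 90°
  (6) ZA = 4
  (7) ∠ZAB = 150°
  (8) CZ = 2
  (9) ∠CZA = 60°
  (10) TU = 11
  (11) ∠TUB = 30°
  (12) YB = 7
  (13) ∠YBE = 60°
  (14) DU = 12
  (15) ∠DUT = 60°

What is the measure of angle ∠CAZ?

Step 1: By the law of cosines on triangle AZC: AC² = 4² + 2² − 2·4·2·cos(60°) = 12, so AC = 2·√3.
Step 2: By the inverse law of cosines on triangle CAZ: cos(∠CAZ) = ((2·√3)² + 4² − 2²) / (2·2·√3·4) = 24/27.71 = 0.866, so ∠CAZ = 30°.

Therefore, the measure of angle ∠CAZ = 30°.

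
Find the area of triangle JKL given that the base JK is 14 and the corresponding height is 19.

Area = (1/2)(14)(19) = 133

133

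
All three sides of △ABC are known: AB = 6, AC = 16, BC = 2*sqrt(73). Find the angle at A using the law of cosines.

When all three sides of a triangle are known, the law of cosines can be rearranged to find any angle.
cos(C) = (a² + b² - c²) / (2ab) gives cos(A) = 0.
Taking the inverse cosine: A = 90°.

90°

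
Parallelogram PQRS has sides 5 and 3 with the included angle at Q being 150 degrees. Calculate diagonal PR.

Using the law of cosines:
d^2 = 5^2 + 3^2 - 2(5)(3)cos(150 degrees)
d^2 = 25 + 9 - 30*-sqrt(3)/2
d^2 = 15*sqrt(3) + 34
d = sqrt(15*sqrt(3) + 34)

sqrt(15*sqrt(3) + 34)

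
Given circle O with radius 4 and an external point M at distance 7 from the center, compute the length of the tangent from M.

tangent = √(d² - r²) = √(7² - 4²) = √(49 - 16) = √33 = sqrt(33)

sqrt(33)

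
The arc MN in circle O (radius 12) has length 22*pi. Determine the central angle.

θ = 360 × 22*pi / (2π × 12) = 330° (rearranging arc length formula).

330°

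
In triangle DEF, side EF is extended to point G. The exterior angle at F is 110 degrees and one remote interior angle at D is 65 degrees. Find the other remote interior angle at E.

By the exterior angle theorem: exterior angle = sum of remote interior angles.
110 = 65 + angle E
angle E = 110 - 65 = 45 degrees

45 degrees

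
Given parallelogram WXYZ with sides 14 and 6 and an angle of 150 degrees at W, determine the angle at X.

Consecutive angles are supplementary: angle X = 180 - 150 = 30 degrees.

30 degrees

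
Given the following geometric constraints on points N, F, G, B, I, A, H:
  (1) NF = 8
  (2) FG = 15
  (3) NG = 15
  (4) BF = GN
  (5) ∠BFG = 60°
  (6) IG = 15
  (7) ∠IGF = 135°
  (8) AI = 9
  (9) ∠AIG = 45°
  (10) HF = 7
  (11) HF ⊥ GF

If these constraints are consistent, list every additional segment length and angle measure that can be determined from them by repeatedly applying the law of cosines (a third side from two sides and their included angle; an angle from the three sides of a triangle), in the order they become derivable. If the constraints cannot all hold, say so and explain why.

The constraints are consistent. Derivable facts, in order:
After 1 step:
- FI ≈ 27.72
- GA ≈ 10.73
- GB = 15
- GH ≈ 16.55
- ∠FGN = 30.93°
- ∠FNG = 74.53°
- ∠GFN = 74.53°
After 2 steps:
- ∠AGI = 36.39°
- ∠BGF = 60°
- ∠FBG = 60°
- ∠FGH = 25.02°
- ∠FHG = 64.98°
- ∠FIG = 22.5°
- ∠GAI = 98.61°
- ∠GFI = 22.5°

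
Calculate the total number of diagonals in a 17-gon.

The number of diagonals in an n-gon is n(n - 3)/2.
For n = 17: 17(17 - 3)/2 = 17 × 14 / 2 = 119.

119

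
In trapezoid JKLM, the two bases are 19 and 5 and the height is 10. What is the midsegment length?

The midsegment (median) of a trapezoid connects the midpoints of the non-parallel sides.
Its length is the average of the two bases: (19 + 5) / 2 = 12.

12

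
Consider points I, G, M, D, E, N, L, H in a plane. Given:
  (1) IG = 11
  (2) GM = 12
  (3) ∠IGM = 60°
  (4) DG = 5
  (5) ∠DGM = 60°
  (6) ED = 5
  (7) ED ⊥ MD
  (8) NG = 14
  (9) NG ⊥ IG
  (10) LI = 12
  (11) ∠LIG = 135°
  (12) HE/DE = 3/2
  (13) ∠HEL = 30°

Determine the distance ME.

Step 1: By the law of cosines on triangle DGM: DM² = 5² + 12² − 2·5·12·cos(60°) = 109, so DM = √109.
Step 2: By the law of cosines on triangle MDE: ME² = √109² + 5² − 2·√109·5·cos(90°) = 134, so ME = √134.

Therefore, the length of ME = √134.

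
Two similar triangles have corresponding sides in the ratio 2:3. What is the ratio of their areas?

Area scales with the square of linear dimensions. If every length is multiplied by 2/3, then the area is multiplied by (2/3)^2 = 4/9.
The area ratio is 4:9.

4:9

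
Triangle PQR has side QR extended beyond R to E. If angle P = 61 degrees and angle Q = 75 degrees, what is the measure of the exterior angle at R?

The interior angle at R is 180 - 61 - 75 = 44 degrees.
The exterior angle and interior angle at R are supplementary:
Exterior angle = 180 - 44 = 136 degrees.

136 degrees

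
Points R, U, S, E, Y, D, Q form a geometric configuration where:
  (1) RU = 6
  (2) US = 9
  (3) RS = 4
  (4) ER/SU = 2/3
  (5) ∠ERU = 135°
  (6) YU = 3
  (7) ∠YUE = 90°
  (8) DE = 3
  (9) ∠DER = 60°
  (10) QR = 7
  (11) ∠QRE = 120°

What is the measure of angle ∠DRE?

From the given relations: ER = 2/3·SU = 2/3·9 = 6.
Step 1: By the law of cosines on triangle RED: RD² = 6² + 3² − 2·6·3·cos(60°) = 27, so RD = 3·√3.
Step 2: By the inverse law of cosines on triangle DRE: cos(∠DRE) = ((3·√3)² + 6² − 3²) / (2·3·√3·6) = 54/62.35 = 0.866, so ∠DRE = 30°.

Therefore, the measure of angle ∠DRE = 30°.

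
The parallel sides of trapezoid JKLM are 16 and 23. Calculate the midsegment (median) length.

The midsegment (median) of a trapezoid connects the midpoints of the non-parallel sides.
Its length is the average of the two bases: (16 + 23) / 2 = 39/2.

39/2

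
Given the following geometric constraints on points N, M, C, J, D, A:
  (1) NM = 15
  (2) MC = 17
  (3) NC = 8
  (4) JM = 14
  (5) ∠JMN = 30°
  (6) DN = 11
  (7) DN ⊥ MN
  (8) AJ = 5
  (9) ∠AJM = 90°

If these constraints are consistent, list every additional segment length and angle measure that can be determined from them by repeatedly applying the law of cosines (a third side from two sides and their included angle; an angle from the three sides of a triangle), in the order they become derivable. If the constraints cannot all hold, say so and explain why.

The constraints are consistent. Derivable facts, in order:
After 1 step:
- MA ≈ 14.87
- MD ≈ 18.6
- NJ ≈ 7.57
- ∠CMN = 28.07°
- ∠CNM = 90°
- ∠MCN = 61.93°
After 2 steps:
- ∠AMJ = 19.65°
- ∠DMN = 36.25°
- ∠JAM = 70.35°
- ∠JNM = 67.67°
- ∠MDN = 53.75°
- ∠MJN = 82.33°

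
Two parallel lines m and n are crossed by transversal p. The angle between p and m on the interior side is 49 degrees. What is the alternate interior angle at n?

Alternate interior angles are equal: 49 degrees.

49 degrees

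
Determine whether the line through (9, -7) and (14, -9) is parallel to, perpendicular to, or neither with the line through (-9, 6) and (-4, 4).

Slope of line 1: m1 = (-9 - -7)/(14 - 9) = -2/5 = -2/5
Slope of line 2: m2 = (4 - 6)/(-4 - -9) = -2/5 = -2/5
Since m1 = m2 = -2/5, the lines are parallel.

Parallel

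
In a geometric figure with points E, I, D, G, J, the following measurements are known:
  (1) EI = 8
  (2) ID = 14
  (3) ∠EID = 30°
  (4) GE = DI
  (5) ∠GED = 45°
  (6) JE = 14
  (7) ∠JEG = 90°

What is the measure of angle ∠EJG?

From the given relations: GE = DI = 14.
Step 1: By the law of cosines on triangle JEG: JG² = 14² + 14² − 2·14·14·cos(90°) = 392, so JG = 14·√2.
Step 2: By the inverse law of cosines on triangle EJG: cos(∠EJG) = (14² + (14·√2)² − 14²) / (2·14·14·√2) = 392/554.37 = 0.7071, so ∠EJG = 45°.

Therefore, the measure of angle ∠EJG = 45°.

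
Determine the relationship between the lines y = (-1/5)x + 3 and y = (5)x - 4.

Slope of line 1: m1 = -1/5
Slope of line 2: m2 = 5
Two lines are perpendicular when the product of their slopes is -1 (negative reciprocals).
m1 * m2 = (-1/5) * (5) = -1, confirming perpendicularity.

Perpendicular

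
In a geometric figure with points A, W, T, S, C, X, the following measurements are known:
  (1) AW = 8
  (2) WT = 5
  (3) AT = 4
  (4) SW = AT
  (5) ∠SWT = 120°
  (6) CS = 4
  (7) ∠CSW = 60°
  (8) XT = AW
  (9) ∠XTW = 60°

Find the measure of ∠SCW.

From the given relations: SW = AT = 4.
Step 1: By the law of cosines on triangle CSW: CW² = 4² + 4² − 2·4·4·cos(60°) = 16, so CW = 4.
Step 2: By the inverse law of cosines on triangle SCW: cos(∠SCW) = (4² + 4² − 4²) / (2·4·4) = 16/32 = 0.5, so ∠SCW = 60°.

Therefore, the measure of angle ∠SCW = 60°.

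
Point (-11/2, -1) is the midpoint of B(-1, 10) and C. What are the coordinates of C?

Using the midpoint formula: M = ((x1 + x2)/2, (y1 + y2)/2)
We know M = (-11/2, -1) and B = (-1, 10)
For x: -11/2 = (-1 + x2)/2, so x2 = 2*-11/2 - -1 = -10
For y: -1 = (10 + y2)/2, so y2 = 2*-1 - 10 = -12
C = (-10, -12)

(-10, -12)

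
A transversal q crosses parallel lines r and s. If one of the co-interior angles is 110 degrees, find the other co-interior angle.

Co-interior (same-side interior) angles are between the parallel lines on the same side of the transversal.
Unlike corresponding or alternate interior angles, they are supplementary rather than equal.
So the angle = 180 - 110 = 70 degrees.

70 degrees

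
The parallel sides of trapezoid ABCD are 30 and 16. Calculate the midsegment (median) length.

midsegment = (30 + 16) / 2 = 46 / 2 = 23

23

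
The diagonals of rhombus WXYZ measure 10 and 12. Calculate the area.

Area of a rhombus = (d1 * d2) / 2
Area = (10 * 12) / 2
Area = 120 / 2
Area = 60

60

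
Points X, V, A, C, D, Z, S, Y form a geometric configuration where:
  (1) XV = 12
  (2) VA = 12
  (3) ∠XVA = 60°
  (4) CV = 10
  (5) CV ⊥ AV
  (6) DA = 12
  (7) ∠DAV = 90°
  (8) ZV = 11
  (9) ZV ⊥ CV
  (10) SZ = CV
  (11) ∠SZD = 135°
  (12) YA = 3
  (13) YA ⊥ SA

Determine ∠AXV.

Step 1: By the law of cosines on triangle XVA: XA² = 12² + 12² − 2·12·12·cos(60°) = 144, so XA = 12.
Step 2: By the inverse law of cosines on triangle AXV: cos(∠AXV) = (12² + 12² − 12²) / (2·12·12) = 144/288 = 0.5, so ∠AXV = 60°.

Therefore, the measure of angle ∠AXV = 60°.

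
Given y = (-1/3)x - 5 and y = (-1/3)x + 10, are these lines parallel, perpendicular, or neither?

Slope of line 1: m1 = -1/3
Slope of line 2: m2 = -1/3
m1 = m2, so the lines are parallel.

Parallel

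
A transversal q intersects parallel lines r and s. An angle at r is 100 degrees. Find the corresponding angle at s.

Corresponding angles are equal: 100 degrees.

100 degrees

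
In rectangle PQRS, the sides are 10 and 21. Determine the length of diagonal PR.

A rectangle's diagonal splits it into two right triangles, with the diagonal as the hypotenuse.
By the Pythagorean theorem, d^2 = 10^2 + 21^2 = 541.
Therefore d = sqrt(541).

sqrt(541)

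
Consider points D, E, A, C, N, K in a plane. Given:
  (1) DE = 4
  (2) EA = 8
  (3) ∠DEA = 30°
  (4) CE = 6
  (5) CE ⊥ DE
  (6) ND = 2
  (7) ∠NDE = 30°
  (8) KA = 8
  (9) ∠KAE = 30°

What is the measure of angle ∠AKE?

Step 1: By the law of cosines on triangle KAE: KE² = 8² + 8² − 2·8·8·cos(30°) = 17.15, so KE ≈ 4.14.
Step 2: By the inverse law of cosines on triangle AKE: cos(∠AKE) = (8² + 4.14² − 8²) / (2·8·4.14) = 17.15/66.26 = 0.2588, so ∠AKE = 75°.

Therefore, the measure of angle ∠AKE = 75°.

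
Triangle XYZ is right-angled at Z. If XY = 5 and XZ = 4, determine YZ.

By the Pythagorean theorem: YZ^2 = XY^2 - XZ^2
YZ^2 = 5^2 - 4^2 = 25 - 16 = 9
YZ = sqrt(9) = 3

3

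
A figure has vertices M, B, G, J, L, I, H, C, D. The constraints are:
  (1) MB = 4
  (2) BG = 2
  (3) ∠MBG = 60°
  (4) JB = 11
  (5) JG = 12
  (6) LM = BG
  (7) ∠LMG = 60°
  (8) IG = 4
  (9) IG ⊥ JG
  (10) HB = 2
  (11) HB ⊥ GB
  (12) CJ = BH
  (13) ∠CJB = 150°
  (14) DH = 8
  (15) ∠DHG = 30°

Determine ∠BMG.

Step 1: By the law of cosines on triangle MBG: MG² = 4² + 2² − 2·4·2·cos(60°) = 12, so MG = 2·√3.
Step 2: By the inverse law of cosines on triangle BMG: cos(∠BMG) = (4² + (2·√3)² − 2²) / (2·4·2·√3) = 24/27.71 = 0.866, so ∠BMG = 30°.

Therefore, the measure of angle ∠BMG = 30°.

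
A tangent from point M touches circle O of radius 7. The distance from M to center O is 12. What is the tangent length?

tangent = √(d² - r²) = √(12² - 7²) = √(144 - 49) = √95 = sqrt(95)

sqrt(95)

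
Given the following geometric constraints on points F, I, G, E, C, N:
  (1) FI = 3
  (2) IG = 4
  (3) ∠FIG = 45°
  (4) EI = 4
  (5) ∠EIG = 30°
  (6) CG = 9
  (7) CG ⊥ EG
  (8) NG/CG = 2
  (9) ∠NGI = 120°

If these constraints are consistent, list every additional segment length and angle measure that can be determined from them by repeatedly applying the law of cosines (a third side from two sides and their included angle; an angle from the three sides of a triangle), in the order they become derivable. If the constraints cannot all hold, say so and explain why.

The constraints are consistent. Derivable facts, in order:
After 1 step:
- FG ≈ 2.83
- GE ≈ 2.07
- IN = 2·√103
After 2 steps:
- EC ≈ 9.24
- ∠EGI = 75°
- ∠FGI = 48.47°
- ∠GEI = 75°
- ∠GFI = 86.53°
- ∠GIN = 50.17°
- ∠GNI = 9.83°
After 3 steps:
- ∠CEG = 77.04°
- ∠ECG = 12.96°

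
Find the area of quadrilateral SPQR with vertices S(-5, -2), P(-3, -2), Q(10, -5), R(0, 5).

The Shoelace formula works by pairing each vertex with the next (cycling back to the first).
For each pair, compute x_i*y_(i+1) - x_(i+1)*y_i:
  (-5*-2 - -3*-2) = 4
  (-3*-5 - 10*-2) = 35
  (10*5 - 0*-5) = 50
  (0*-2 - -5*5) = 25
Taking half the absolute value of the total: Area = (1/2)(114) = 57.

57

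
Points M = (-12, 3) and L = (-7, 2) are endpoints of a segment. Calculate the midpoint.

M = ((x₁ + x₂)/2, (y₁ + y₂)/2)
= ((-12 + -7)/2, (3 + 2)/2)
= (-19/2, 5/2) = (-19/2, 5/2)

(-19/2, 5/2)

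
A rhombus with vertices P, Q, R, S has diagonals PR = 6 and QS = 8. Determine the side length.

The diagonals of a rhombus bisect each other at right angles.
Half-diagonals: 6/2 = 3 and 8/2 = 4
side = sqrt(3^2 + 4^2)
side = sqrt(9 + 16)
side = sqrt(25) = 5

5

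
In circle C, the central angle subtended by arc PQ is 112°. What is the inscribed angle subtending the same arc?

By the inscribed angle theorem, the inscribed angle is half the central angle.
Inscribed angle = 112° / 2 = 56°

56°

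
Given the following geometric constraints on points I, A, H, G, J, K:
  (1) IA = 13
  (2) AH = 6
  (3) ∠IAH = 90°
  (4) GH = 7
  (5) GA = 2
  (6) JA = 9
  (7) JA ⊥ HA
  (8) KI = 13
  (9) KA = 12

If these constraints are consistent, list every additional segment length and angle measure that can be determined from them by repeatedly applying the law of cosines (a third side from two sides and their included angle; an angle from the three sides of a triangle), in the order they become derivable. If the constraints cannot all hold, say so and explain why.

The constraints are consistent. Derivable facts, in order:
After 1 step:
- HJ = 3·√13
- IH ≈ 14.32
- ∠AGH = 52.62°
- ∠AHG = 15.36°
- ∠AIK = 54.97°
- ∠AKI = 62.51°
- ∠GAH = 112.02°
- ∠IAK = 62.51°
After 2 steps:
- ∠AHI = 65.22°
- ∠AHJ = 56.31°
- ∠AIH = 24.78°
- ∠AJH = 33.69°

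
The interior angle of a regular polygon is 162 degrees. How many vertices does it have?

Exterior angle = 180 - 162 = 18. n = 360 / 18 = 20.

20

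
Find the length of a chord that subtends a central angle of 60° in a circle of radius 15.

Drop a perpendicular from the center to the chord, bisecting both the chord and the central angle.
Each half-chord = r sin(θ/2) = 15 sin(30°).
The full chord = 2 × 15 × sin(30°) = 15.

15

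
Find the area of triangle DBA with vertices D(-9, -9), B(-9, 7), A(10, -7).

Using the Shoelace formula for a triangle:
Area = (1/2)|x0(y1 - y2) + x1(y2 - y0) + x2(y0 - y1)|
Area = (1/2)|-9(7 - -7) + -9(-7 - -9) + 10(-9 - 7)|
Area = (1/2)|-126 + -18 + -160|
Area = (1/2)|-304|
Area = (1/2)(304)
Area = 152

152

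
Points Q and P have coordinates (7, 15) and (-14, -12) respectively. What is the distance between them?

The horizontal distance is |-14 - 7| = 21 and the vertical distance is |-12 - 15| = 27.
By the Pythagorean theorem, d = sqrt(21^2 + 27^2) = sqrt(1170) = 3*sqrt(130).

3*sqrt(130)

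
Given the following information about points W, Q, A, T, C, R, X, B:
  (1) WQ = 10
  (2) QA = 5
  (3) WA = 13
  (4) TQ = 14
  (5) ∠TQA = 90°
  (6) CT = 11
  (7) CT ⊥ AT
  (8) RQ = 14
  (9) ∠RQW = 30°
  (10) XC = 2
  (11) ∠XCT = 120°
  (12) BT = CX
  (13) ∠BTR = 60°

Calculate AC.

Step 1: By the law of cosines on triangle AQT: AT² = 5² + 14² − 2·5·14·cos(90°) = 221, so AT ≈ 14.87.
Step 2: By the law of cosines on triangle ATC: AC² = 14.87² + 11² − 2·14.87·11·cos(90°) = 342, so AC = 3·√38.

Therefore, the length of AC = 3·√38.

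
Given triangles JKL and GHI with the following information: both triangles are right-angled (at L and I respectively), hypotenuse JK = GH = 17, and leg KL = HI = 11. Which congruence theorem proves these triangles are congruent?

The given information provides:
both triangles are right-angled (at L and I respectively), hypotenuse JK = GH = 17, and leg KL = HI = 11
This matches the HL congruence theorem.
The hypotenuse and one leg of two right triangles are equal (Hypotenuse-Leg).

HL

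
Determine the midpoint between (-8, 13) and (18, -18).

M = ((x₁ + x₂)/2, (y₁ + y₂)/2)
= ((-8 + 18)/2, (13 + -18)/2)
= (10/2, -5/2) = (5, -5/2)

(5, -5/2)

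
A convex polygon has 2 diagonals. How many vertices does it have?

Using d = n(n - 3)/2, we solve 2 = n(n - 3)/2.
So n(n - 3) = 4.
Testing n = 4: 4 * 1 = 4 = 4. Correct.
The polygon has 4 sides.

4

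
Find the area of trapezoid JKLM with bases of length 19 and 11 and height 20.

Area = (19 + 11) * 20 / 2 = 600 / 2 = 300

300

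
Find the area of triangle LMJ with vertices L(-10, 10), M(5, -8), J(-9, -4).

The Shoelace formula computes the area from vertex coordinates by summing cross products.
For vertices (-10,10), (5,-8), (-9,-4):
Signed sum = -10*-8 - 5*10 + 5*-4 - -9*-8 + -9*10 - -10*-4
= 30 + -92 + -130 = -192
Area = (1/2)|-192| = 96.

96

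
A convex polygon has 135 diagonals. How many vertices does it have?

Using d = n(n - 3)/2, we solve 135 = n(n - 3)/2.
So n(n - 3) = 270.
Testing n = 18: 18 * 15 = 270 = 270. Correct.
The polygon has 18 sides.

18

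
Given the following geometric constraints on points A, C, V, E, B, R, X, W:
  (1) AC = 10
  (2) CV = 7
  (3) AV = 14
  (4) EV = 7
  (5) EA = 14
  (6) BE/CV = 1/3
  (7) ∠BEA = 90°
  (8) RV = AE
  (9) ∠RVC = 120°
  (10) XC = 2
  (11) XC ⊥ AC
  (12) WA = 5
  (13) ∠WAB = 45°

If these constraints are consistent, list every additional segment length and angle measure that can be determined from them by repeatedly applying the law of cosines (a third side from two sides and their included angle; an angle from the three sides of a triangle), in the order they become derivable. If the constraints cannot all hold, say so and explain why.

The constraints are consistent. Derivable facts, in order:
After 1 step:
- AB = 7/3·√37
- AX = 2·√26
- CR = 7·√7
- ∠ACV = 109.62°
- ∠AEV = 75.52°
- ∠AVC = 42.29°
- ∠AVE = 75.52°
- ∠CAV = 28.1°
- ∠EAV = 28.96°
After 2 steps:
- BW ≈ 11.23
- ∠ABE = 80.54°
- ∠AXC = 78.69°
- ∠BAE = 9.46°
- ∠CAX = 11.31°
- ∠CRV = 19.11°
- ∠RCV = 40.89°
After 3 steps:
- ∠ABW = 18.35°
- ∠AWB = 116.65°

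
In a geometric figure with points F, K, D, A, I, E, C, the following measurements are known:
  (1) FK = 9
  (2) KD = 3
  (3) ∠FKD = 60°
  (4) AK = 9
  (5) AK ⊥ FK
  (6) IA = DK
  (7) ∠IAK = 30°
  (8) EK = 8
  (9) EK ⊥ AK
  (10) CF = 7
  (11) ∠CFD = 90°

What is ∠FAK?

Step 1: By the law of cosines on triangle AKF: AF² = 9² + 9² − 2·9·9·cos(90°) = 162, so AF = 9·√2.
Step 2: By the inverse law of cosines on triangle FAK: cos(∠FAK) = ((9·√2)² + 9² − 9²) / (2·9·√2·9) = 162/229.1 = 0.7071, so ∠FAK = 45°.

Therefore, the measure of angle ∠FAK = 45°.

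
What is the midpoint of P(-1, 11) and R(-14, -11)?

M = ((x₁ + x₂)/2, (y₁ + y₂)/2)
= ((-1 + -14)/2, (11 + -11)/2)
= (-15/2, 0/2) = (-15/2, 0)

(-15/2, 0)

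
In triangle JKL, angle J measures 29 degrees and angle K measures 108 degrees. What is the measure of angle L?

By the triangle angle sum property, the three interior angles of any triangle add up to 180°.
We know angle J = 29° and angle K = 108°, so their sum is 137°.
Therefore angle L = 180° - 137° = 43°.

43 degrees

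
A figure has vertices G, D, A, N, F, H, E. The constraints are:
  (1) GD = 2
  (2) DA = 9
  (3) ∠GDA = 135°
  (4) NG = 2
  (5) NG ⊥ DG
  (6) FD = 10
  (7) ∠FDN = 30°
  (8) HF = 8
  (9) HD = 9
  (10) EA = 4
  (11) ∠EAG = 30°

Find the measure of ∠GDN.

Step 1: By the law of cosines on triangle DGN: DN² = 2² + 2² − 2·2·2·cos(90°) = 8, so DN = 2·√2.
Step 2: By the inverse law of cosines on triangle GDN: cos(∠GDN) = (2² + (2·√2)² − 2²) / (2·2·2·√2) = 8/11.31 = 0.7071, so ∠GDN = 45°.

Therefore, the measure of angle ∠GDN = 45°.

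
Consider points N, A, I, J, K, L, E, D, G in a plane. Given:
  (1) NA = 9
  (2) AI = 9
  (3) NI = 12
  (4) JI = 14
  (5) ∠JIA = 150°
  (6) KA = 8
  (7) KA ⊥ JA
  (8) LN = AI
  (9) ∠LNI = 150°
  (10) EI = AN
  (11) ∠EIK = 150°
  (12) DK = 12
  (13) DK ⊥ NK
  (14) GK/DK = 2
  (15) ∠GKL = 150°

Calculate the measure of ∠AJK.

Step 1: By the law of cosines on triangle JIA: JA² = 14² + 9² − 2·14·9·cos(150°) = 495.24, so JA ≈ 22.25.
Step 2: By the law of cosines on triangle JAK: JK² = 22.25² + 8² − 2·22.25·8·cos(90°) = 559.24, so JK ≈ 23.65.
Step 3: By the inverse law of cosines on triangle AJK: cos(∠AJK) = (22.25² + 23.65² − 8²) / (2·22.25·23.65) = 990.48/1052.53 = 0.941, so ∠AJK = 19.77°.

Therefore, the measure of angle ∠AJK = 19.77°.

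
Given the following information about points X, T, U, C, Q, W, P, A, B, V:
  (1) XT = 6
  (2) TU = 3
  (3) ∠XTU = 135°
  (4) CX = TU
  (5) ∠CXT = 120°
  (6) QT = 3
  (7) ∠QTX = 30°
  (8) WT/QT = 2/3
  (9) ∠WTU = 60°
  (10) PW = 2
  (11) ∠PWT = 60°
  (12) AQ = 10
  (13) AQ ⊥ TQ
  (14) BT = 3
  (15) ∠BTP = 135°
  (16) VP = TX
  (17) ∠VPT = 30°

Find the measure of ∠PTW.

From the given relations: WT = 2/3·QT = 2/3·3 = 2.
Step 1: By the law of cosines on triangle TWP: TP² = 2² + 2² − 2·2·2·cos(60°) = 4, so TP = 2.
Step 2: By the inverse law of cosines on triangle PTW: cos(∠PTW) = (2² + 2² − 2²) / (2·2·2) = 4/8 = 0.5, so ∠PTW = 60°.

Therefore, the measure of angle ∠PTW = 60°.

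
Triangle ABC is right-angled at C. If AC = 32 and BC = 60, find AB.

In a right triangle, the square of the hypotenuse equals the sum of the squares of the two legs.
The legs are 32 and 60, so the hypotenuse = sqrt(1024 + 3600) = sqrt(4624) = 68.

68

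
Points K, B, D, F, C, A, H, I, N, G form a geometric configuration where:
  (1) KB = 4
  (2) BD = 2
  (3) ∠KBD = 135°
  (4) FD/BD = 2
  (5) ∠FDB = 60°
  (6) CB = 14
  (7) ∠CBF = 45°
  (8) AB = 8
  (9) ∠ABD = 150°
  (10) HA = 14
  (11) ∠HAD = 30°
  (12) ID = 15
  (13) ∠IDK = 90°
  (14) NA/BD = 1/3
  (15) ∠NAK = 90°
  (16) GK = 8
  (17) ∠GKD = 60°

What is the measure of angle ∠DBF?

From the given relations: FD = 2·BD = 2·2 = 4.
Step 1: By the law of cosines on triangle BDF: BF² = 2² + 4² − 2·2·4·cos(60°) = 12, so BF = 2·√3.
Step 2: By the inverse law of cosines on triangle DBF: cos(∠DBF) = (2² + (2·√3)² − 4²) / (2·2·2·√3) = 0/13.86 = 0, so ∠DBF = 90°.

Therefore, the measure of angle ∠DBF = 90°.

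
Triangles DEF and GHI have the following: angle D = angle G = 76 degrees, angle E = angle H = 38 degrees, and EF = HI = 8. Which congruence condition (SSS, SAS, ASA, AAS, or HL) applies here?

The given information provides:
angle D = angle G = 76 degrees, angle E = angle H = 38 degrees, and EF = HI = 8
This matches the AAS congruence theorem.
Two pairs of corresponding angles and a non-included side are equal (Angle-Angle-Side).

AAS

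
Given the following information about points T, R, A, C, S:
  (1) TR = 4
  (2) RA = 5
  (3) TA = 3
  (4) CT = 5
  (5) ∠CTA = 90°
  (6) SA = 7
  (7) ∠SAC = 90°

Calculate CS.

Step 1: By the law of cosines on triangle CTA: CA² = 5² + 3² − 2·5·3·cos(90°) = 34, so CA = √34.
Step 2: By the law of cosines on triangle CAS: CS² = √34² + 7² − 2·√34·7·cos(90°) = 83, so CS = √83.

Therefore, the length of CS = √83.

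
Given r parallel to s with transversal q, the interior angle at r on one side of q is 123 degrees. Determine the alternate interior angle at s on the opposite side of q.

Alternate interior angles are equal: 123 degrees.

123 degrees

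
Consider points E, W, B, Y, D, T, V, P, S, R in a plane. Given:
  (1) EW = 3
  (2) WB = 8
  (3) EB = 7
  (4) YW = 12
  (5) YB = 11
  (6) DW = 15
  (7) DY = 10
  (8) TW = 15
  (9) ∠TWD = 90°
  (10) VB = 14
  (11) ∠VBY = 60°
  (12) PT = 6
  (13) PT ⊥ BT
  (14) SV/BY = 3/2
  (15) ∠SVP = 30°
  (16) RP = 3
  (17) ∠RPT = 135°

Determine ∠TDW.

Step 1: By the law of cosines on triangle DWT: DT² = 15² + 15² − 2·15·15·cos(90°) = 450, so DT = 15·√2.
Step 2: By the inverse law of cosines on triangle TDW: cos(∠TDW) = ((15·√2)² + 15² − 15²) / (2·15·√2·15) = 450/636.4 = 0.7071, so ∠TDW = 45°.

Therefore, the measure of angle ∠TDW = 45°.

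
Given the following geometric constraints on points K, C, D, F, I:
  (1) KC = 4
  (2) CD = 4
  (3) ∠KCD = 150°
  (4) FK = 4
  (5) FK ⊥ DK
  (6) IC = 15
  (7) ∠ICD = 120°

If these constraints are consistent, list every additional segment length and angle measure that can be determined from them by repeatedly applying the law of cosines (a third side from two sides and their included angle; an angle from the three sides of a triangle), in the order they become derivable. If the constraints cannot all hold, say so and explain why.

The constraints are consistent. Derivable facts, in order:
After 1 step:
- DI ≈ 17.35
- KD ≈ 7.73
After 2 steps:
- DF ≈ 8.7
- ∠CDI = 48.48°
- ∠CDK = 15°
- ∠CID = 11.52°
- ∠CKD = 15°
After 3 steps:
- ∠DFK = 62.63°
- ∠FDK = 27.37°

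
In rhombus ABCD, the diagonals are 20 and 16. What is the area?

Area of a rhombus = (d1 * d2) / 2
Area = (20 * 16) / 2
Area = 320 / 2
Area = 160

160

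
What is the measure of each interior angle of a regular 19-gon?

Each interior angle of a regular n-gon is (n - 2) * 180 / n.
For n = 19: (19 - 2) * 180 / 19 = 3060/19 = 3060/19 degrees.

3060/19 degrees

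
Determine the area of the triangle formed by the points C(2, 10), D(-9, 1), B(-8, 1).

Using the Shoelace formula for a triangle:
Area = (1/2)|x0(y1 - y2) + x1(y2 - y0) + x2(y0 - y1)|
Area = (1/2)|2(1 - 1) + -9(1 - 10) + -8(10 - 1)|
Area = (1/2)|0 + 81 + -72|
Area = (1/2)|9|
Area = (1/2)(9)
Area = 9/2

9/2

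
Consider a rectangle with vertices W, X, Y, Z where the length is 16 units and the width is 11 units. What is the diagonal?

Using the Pythagorean theorem:
d² = 16² + 11² = 256 + 121 = 377
d = sqrt(377)

sqrt(377)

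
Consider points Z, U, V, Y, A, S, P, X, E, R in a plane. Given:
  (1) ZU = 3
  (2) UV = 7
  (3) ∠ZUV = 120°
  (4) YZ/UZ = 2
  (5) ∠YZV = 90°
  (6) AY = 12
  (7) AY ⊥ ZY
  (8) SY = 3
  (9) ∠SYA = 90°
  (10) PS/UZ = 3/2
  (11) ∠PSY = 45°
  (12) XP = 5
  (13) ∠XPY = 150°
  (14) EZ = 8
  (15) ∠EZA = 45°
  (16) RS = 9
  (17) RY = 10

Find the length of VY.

From the given relations: YZ = 2·UZ = 2·3 = 6.
Step 1: By the law of cosines on triangle ZUV: ZV² = 3² + 7² − 2·3·7·cos(120°) = 79, so ZV = √79.
Step 2: By the law of cosines on triangle VZY: VY² = √79² + 6² − 2·√79·6·cos(90°) = 115, so VY = √115.

Therefore, the length of VY = √115.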